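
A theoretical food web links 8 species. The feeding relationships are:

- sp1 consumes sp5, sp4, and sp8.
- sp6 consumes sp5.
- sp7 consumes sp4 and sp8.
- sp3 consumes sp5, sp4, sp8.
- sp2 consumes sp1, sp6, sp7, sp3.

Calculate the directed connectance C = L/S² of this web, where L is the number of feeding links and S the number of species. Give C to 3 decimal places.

The web has S = 8 species and L = 13 feeding links.
C = L / S² = 13 / 64 = 0.2031 ≈ 0.203.

C = 0.203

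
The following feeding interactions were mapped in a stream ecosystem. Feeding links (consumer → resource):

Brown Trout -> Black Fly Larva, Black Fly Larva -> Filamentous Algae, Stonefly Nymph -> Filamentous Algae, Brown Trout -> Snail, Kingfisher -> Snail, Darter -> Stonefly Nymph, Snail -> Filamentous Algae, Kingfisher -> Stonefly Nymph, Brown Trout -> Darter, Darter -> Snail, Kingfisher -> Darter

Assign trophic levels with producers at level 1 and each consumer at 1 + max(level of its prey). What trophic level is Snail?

Filamentous Algae is a producer → level 1.
Snail eats Filamentous Algae → level 2.

Trophic level 2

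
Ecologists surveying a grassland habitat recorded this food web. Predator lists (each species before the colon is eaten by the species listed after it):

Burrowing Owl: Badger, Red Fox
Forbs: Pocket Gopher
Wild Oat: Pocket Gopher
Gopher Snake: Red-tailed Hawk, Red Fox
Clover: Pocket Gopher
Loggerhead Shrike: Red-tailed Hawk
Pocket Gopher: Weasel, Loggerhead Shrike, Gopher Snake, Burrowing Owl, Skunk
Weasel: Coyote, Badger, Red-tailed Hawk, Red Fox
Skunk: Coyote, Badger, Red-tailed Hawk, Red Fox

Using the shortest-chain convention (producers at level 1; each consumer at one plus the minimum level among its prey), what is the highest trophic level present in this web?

4

Producers (level 1): Forbs, Wild Oat, Clover.
Following each consumer down to its lowest-level prey: Forbs → Pocket Gopher → Skunk → Badger (levels 1 through 4).
All prey of Badger (Skunk 3, Weasel 3, Burrowing Owl 3) are at level 3 or above, so Badger is at level 1 + 3 = 4.
Every consumer has at least one prey at level 3 or below, so none exceeds level 4.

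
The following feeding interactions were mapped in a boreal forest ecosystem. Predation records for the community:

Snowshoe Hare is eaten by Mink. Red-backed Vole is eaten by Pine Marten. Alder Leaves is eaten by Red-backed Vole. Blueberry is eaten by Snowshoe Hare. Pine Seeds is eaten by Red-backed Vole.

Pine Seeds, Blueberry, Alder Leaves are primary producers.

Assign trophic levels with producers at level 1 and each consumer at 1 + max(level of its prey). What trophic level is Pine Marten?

Trophic level 3

Pine Seeds is a producer → level 1.
Red-backed Vole eats Pine Seeds (level 1); other prey at levels: Alder Leaves 1 → level 2.
Pine Marten eats Red-backed Vole → level 3.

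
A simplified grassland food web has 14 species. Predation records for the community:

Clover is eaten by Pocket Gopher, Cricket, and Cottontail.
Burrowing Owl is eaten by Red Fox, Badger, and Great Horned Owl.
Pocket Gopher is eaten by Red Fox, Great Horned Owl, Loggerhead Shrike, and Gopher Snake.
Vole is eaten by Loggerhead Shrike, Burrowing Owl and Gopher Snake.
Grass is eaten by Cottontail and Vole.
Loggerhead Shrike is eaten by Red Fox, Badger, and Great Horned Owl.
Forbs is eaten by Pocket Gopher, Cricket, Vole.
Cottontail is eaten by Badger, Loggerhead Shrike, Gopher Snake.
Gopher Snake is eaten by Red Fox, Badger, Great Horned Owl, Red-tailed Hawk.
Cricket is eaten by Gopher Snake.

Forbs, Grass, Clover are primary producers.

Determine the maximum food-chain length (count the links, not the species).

3 links

One longest chain: Forbs → Cricket → Gopher Snake → Red-tailed Hawk.
It has 4 species and 3 links.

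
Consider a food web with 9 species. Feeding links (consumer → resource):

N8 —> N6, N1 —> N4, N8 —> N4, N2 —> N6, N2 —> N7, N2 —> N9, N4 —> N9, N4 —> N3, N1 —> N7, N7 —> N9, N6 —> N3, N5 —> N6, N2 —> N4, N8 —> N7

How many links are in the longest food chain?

2 links

One longest chain: N3 → N6 → N8.
It has 3 species and 2 links.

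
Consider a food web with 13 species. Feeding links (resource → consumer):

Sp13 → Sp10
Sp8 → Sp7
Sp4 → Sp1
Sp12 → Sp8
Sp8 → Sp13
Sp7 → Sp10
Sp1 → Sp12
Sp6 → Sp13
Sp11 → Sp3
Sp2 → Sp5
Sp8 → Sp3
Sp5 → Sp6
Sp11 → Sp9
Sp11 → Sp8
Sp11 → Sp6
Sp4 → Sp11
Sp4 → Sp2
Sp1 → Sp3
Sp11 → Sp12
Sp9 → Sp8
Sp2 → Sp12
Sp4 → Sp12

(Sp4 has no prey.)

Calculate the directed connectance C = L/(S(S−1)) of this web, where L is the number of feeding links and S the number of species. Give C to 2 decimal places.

The web has S = 13 species and L = 22 feeding links.
C = L / (S(S−1)) = 22 / 156 = 0.1410 ≈ 0.14.

C = 0.14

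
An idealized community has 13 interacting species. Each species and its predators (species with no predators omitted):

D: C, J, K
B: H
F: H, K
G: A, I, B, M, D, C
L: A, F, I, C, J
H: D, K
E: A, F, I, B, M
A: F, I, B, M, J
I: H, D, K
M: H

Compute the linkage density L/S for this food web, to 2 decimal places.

L/S = 2.54

There are L = 33 links among S = 13 species.
L/S = 33/13 = 2.5385 ≈ 2.54.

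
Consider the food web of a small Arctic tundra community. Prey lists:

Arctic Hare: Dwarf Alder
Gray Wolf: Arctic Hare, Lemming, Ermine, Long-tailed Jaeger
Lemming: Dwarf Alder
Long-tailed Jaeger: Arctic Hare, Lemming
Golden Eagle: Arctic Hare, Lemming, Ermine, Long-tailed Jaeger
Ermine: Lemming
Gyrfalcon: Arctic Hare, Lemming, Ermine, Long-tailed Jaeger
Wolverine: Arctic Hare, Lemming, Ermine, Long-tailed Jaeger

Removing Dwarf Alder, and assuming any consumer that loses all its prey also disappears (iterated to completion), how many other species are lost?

8

Remove Dwarf Alder.
Round 1: Arctic Hare (all prey gone), Lemming (all prey gone) → extinct.
Round 2: Ermine (all prey gone), Long-tailed Jaeger (all prey gone) → extinct.
Round 3: Gray Wolf (all prey gone), Gyrfalcon (all prey gone), Golden Eagle (all prey gone), Wolverine (all prey gone) → extinct.
No further losses. Total secondary extinctions: 8.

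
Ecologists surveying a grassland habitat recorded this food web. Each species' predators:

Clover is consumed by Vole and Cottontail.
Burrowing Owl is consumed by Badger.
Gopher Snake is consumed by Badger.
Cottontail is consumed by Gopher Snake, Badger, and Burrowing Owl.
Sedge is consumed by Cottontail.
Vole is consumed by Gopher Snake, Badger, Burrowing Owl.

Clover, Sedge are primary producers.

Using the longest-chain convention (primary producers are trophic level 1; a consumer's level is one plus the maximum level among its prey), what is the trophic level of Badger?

Trophic level 4

Clover is a producer → level 1.
Cottontail eats Clover (level 1); other prey at levels: Sedge 1 → level 2.
Gopher Snake eats Cottontail (level 2); other prey at levels: Vole 2 → level 3.
Badger eats Gopher Snake (level 3); other prey at levels: Cottontail 2, Vole 2, Burrowing Owl 3 → level 4.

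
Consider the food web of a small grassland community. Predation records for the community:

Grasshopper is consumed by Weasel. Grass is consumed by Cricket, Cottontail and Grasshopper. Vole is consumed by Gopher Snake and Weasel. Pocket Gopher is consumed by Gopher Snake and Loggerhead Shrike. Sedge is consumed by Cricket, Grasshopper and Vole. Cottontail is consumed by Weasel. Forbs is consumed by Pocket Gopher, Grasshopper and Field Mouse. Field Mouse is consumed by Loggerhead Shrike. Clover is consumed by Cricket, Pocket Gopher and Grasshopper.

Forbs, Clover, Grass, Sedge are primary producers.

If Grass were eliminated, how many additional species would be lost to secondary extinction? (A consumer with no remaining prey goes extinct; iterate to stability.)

1

Remove Grass.
Round 1: Cottontail (all prey gone) → extinct.
No further losses. Total secondary extinctions: 1.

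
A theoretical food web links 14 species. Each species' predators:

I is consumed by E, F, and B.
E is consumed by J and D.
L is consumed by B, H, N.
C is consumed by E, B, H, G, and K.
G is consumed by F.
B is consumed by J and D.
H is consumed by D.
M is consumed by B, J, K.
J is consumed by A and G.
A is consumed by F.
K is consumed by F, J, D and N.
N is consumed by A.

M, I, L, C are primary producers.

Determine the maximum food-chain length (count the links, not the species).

One longest chain: I → E → J → G → F.
It has 5 species and 4 links.

4 links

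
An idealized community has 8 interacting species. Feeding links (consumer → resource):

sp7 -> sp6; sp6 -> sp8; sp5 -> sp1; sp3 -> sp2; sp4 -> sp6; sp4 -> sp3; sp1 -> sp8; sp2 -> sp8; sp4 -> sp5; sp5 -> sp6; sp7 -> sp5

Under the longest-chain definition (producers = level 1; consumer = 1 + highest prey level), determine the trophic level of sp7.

sp8 is a producer → level 1.
sp6 eats sp8 → level 2.
sp5 eats sp6 (level 2); other prey at levels: sp1 2 → level 3.
sp7 eats sp5 (level 3); other prey at levels: sp6 2 → level 4.

Trophic level 4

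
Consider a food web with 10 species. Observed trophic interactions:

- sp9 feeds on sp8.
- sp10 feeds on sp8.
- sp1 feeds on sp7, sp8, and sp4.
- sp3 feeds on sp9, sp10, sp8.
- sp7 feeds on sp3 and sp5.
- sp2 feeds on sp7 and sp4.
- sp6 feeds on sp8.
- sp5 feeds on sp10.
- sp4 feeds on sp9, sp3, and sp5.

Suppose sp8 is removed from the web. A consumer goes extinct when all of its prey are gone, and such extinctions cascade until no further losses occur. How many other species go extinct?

9

Remove sp8.
Round 1: sp10 (all prey gone), sp9 (all prey gone), sp6 (all prey gone) → extinct.
Round 2: sp3 (all prey gone), sp5 (all prey gone) → extinct.
Round 3: sp4 (all prey gone), sp7 (all prey gone) → extinct.
Round 4: sp1 (all prey gone), sp2 (all prey gone) → extinct.
No further losses. Total secondary extinctions: 9.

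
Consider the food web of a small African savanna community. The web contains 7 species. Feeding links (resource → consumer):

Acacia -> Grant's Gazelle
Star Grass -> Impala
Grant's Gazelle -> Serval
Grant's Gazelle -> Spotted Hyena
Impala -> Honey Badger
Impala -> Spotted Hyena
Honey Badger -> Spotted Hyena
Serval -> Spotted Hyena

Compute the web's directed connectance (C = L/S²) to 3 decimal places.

The web has S = 7 species and L = 8 feeding links.
C = L / S² = 8 / 49 = 0.1633 ≈ 0.163.

C = 0.163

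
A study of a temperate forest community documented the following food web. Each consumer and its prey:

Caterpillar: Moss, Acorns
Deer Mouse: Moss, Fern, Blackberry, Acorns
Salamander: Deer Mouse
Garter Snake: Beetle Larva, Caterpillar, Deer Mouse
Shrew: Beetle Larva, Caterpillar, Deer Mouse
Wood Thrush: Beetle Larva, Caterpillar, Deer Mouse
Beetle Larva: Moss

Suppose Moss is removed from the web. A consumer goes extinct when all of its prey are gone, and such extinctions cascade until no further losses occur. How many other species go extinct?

1

Remove Moss.
Round 1: Beetle Larva (all prey gone) → extinct.
No further losses. Total secondary extinctions: 1.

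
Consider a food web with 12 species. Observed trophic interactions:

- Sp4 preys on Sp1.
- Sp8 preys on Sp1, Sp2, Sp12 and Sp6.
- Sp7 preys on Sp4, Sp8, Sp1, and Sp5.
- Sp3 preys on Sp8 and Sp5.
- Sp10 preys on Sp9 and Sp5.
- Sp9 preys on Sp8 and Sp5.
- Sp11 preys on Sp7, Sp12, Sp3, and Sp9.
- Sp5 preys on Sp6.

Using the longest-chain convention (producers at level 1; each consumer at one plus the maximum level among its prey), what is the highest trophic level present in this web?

4

Producers (level 1): Sp12, Sp6, Sp2, Sp1.
Sp6 → Sp5 → Sp3 → Sp11 gives Sp11 level 4.
No species has a prey at level 4, so no species reaches level 5.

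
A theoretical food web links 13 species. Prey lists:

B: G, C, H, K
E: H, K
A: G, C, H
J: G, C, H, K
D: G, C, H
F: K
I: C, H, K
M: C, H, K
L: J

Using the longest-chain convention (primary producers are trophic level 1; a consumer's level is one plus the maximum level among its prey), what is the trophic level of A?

Trophic level 2

G is a producer → level 1.
A eats G (level 1); other prey at levels: C 1, H 1 → level 2.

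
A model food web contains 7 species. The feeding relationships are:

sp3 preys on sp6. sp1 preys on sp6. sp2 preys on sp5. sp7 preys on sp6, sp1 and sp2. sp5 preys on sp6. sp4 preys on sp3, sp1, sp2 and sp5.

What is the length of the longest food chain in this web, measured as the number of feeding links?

3 links

One longest chain: sp6 → sp5 → sp2 → sp4.
It has 4 species and 3 links.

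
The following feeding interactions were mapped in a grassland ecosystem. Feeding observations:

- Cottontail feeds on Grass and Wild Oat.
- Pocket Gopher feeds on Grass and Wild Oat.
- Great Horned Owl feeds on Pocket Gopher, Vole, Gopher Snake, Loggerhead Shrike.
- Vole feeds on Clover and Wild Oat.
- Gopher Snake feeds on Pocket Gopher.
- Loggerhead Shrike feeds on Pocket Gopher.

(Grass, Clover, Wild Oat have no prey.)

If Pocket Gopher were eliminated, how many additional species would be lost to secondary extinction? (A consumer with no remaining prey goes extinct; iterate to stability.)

2

Remove Pocket Gopher.
Round 1: Gopher Snake (all prey gone), Loggerhead Shrike (all prey gone) → extinct.
No further losses. Total secondary extinctions: 2.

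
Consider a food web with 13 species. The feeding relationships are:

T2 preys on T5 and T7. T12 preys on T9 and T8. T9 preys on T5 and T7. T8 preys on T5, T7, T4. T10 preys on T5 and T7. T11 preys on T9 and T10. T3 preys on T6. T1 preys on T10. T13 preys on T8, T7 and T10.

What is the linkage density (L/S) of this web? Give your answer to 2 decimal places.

L/S = 1.38

There are L = 18 links among S = 13 species.
L/S = 18/13 = 1.3846 ≈ 1.38.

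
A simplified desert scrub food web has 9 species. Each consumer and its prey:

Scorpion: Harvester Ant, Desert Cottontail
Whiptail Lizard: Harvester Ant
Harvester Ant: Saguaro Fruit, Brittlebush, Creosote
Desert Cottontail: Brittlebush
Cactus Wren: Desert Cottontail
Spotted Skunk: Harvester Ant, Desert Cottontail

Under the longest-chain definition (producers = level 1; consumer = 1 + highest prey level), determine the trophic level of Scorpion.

Trophic level 3

Saguaro Fruit is a producer → level 1.
Harvester Ant eats Saguaro Fruit (level 1); other prey at levels: Brittlebush 1, Creosote 1 → level 2.
Scorpion eats Harvester Ant (level 2); other prey at levels: Desert Cottontail 2 → level 3.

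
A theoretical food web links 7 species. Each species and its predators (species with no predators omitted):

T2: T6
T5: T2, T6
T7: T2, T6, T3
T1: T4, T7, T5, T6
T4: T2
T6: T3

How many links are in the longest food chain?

One longest chain: T1 → T4 → T2 → T6 → T3.
It has 5 species and 4 links.

4 links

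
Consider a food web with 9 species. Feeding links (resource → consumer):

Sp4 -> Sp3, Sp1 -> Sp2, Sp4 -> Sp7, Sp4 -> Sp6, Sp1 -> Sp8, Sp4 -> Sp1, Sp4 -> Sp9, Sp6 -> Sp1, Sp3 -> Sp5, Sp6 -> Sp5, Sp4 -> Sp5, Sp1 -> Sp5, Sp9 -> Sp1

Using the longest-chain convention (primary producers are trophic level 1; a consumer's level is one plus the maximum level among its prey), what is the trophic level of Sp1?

Sp4 is a producer → level 1.
Sp6 eats Sp4 → level 2.
Sp1 eats Sp6 (level 2); other prey at levels: Sp4 1, Sp9 2 → level 3.

Trophic level 3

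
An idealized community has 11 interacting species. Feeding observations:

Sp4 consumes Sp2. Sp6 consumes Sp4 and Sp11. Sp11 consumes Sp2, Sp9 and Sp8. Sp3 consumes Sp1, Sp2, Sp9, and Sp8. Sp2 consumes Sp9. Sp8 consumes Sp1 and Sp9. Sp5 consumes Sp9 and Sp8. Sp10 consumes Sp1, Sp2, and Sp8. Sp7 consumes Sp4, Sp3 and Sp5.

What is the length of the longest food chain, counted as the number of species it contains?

4 species

One longest chain: Sp9 → Sp2 → Sp4 → Sp6.
It has 4 species and 3 links.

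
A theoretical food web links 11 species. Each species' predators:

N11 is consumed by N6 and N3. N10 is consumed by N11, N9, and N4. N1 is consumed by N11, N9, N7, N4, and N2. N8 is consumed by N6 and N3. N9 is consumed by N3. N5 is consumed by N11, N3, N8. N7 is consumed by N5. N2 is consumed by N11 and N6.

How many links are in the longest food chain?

4 links

One longest chain: N1 → N7 → N5 → N8 → N3.
It has 5 species and 4 links.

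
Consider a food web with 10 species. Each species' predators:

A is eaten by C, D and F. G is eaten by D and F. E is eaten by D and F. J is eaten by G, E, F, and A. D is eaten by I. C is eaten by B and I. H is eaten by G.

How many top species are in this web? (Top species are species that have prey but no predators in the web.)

Top species (has prey, but nothing eats it): F, B, I.
Count: 3.

3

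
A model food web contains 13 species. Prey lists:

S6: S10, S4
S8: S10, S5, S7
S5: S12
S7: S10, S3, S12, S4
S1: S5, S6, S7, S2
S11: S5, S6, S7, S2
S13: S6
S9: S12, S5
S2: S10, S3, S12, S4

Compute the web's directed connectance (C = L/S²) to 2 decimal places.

C = 0.15

The web has S = 13 species and L = 25 feeding links.
C = L / S² = 25 / 169 = 0.1479 ≈ 0.15.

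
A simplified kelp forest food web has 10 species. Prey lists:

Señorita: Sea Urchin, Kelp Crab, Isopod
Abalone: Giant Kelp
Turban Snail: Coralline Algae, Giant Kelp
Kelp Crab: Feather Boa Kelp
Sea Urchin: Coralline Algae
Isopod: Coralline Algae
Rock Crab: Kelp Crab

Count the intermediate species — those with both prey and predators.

Intermediate species (has both prey and predators): Sea Urchin, Kelp Crab, Isopod.
Count: 3.

3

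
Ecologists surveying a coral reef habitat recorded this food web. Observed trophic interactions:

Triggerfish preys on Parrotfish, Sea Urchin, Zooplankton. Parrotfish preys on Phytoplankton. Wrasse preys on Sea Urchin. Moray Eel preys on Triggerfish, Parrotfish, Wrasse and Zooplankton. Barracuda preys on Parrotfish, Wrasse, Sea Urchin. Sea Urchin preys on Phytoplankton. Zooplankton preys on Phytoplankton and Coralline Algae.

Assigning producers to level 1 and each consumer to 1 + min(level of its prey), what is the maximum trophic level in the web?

3

Producers (level 1): Coralline Algae, Phytoplankton.
Following each consumer down to its lowest-level prey: Phytoplankton → Sea Urchin → Wrasse (levels 1 through 3).
All prey of Wrasse (Sea Urchin 2) are at level 2 or above, so Wrasse is at level 1 + 2 = 3.
Every consumer has at least one prey at level 2 or below, so none exceeds level 3.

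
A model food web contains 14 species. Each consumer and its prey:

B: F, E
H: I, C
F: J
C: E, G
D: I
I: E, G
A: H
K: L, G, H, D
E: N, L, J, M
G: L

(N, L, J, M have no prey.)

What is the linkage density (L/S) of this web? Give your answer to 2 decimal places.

L/S = 1.43

There are L = 20 links among S = 14 species.
L/S = 20/14 = 1.4286 ≈ 1.43.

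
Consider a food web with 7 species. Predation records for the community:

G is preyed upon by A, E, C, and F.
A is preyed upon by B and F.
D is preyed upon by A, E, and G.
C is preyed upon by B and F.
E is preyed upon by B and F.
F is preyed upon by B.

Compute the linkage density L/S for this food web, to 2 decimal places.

There are L = 14 links among S = 7 species.
L/S = 14/7 = 2.0000 ≈ 2.00.

L/S = 2.00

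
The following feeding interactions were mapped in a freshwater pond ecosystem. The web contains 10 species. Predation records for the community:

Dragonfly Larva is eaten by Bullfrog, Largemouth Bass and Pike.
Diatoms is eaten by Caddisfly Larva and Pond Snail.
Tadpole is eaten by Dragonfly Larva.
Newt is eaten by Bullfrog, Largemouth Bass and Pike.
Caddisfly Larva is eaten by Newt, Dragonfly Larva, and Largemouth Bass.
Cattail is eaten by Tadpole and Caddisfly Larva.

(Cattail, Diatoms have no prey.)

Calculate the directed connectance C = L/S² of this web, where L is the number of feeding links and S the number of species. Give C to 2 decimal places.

The web has S = 10 species and L = 14 feeding links.
C = L / S² = 14 / 100 = 0.1400 ≈ 0.14.

C = 0.14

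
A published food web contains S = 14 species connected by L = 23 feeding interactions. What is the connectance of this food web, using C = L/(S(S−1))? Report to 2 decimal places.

C = 0.13

The web has S = 14 species and L = 23 feeding links.
C = L / (S(S−1)) = 23 / 182 = 0.1264 ≈ 0.13.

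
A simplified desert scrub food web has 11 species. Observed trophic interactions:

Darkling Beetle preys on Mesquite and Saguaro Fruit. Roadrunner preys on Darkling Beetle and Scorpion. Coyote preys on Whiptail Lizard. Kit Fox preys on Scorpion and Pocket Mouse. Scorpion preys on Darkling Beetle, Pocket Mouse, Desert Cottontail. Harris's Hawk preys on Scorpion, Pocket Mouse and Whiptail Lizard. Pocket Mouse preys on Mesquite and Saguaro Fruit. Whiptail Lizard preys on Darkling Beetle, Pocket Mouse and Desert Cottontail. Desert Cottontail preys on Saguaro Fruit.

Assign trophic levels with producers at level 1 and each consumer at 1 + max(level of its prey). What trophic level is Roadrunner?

Mesquite is a producer → level 1.
Darkling Beetle eats Mesquite (level 1); other prey at levels: Saguaro Fruit 1 → level 2.
Scorpion eats Darkling Beetle (level 2); other prey at levels: Pocket Mouse 2, Desert Cottontail 2 → level 3.
Roadrunner eats Scorpion (level 3); other prey at levels: Darkling Beetle 2 → level 4.

Trophic level 4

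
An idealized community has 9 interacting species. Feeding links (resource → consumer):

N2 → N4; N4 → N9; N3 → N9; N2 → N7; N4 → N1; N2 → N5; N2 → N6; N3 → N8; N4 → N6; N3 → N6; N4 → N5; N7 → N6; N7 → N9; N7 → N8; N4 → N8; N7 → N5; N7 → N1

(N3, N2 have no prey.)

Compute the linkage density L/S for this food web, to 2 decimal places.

L/S = 1.89

There are L = 17 links among S = 9 species.
L/S = 17/9 = 1.8889 ≈ 1.89.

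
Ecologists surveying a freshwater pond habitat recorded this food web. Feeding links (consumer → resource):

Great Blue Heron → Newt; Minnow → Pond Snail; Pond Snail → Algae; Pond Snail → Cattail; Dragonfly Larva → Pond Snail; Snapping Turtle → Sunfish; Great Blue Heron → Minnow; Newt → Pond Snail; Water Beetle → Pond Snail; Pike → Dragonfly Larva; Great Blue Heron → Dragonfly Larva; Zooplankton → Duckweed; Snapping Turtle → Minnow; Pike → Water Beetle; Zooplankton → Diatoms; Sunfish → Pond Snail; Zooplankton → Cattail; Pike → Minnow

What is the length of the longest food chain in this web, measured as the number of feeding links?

One longest chain: Algae → Pond Snail → Water Beetle → Pike.
It has 4 species and 3 links.

3 links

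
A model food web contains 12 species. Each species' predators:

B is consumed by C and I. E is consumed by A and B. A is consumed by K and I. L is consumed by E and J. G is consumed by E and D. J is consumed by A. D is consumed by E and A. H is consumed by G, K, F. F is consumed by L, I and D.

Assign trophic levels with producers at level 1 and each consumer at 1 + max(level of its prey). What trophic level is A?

H is a producer → level 1.
F eats H → level 2.
D eats F (level 2); other prey at levels: G 2 → level 3.
E eats D (level 3); other prey at levels: G 2, L 3 → level 4.
A eats E (level 4); other prey at levels: D 3, J 4 → level 5.

Trophic level 5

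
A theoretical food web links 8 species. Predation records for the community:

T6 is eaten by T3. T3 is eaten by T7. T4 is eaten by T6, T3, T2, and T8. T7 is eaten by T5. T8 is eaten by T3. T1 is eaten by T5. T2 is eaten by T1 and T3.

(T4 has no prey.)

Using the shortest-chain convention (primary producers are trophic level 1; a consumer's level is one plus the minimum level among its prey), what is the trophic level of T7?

Trophic level 3

T4 is a producer → level 1.
T3 eats T4 → level 2.
T7 eats T3 → level 3.
No prey of T7 is below level 2, so 3 is the minimum.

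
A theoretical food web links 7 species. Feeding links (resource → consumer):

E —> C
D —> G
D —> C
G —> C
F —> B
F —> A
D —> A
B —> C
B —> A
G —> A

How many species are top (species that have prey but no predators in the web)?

2

Top species (has prey, but nothing eats it): C, A.
Count: 2.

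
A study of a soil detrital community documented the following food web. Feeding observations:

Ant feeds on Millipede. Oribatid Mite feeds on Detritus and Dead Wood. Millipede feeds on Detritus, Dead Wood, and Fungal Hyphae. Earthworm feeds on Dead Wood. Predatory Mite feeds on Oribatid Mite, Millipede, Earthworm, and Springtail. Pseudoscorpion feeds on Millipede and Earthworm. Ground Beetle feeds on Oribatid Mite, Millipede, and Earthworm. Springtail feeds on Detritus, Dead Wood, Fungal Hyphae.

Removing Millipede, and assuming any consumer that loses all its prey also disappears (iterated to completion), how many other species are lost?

1

Remove Millipede.
Round 1: Ant (all prey gone) → extinct.
No further losses. Total secondary extinctions: 1.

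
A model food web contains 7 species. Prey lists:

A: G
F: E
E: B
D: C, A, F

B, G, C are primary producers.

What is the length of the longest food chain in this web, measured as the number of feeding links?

One longest chain: B → E → F → D.
It has 4 species and 3 links.

3 links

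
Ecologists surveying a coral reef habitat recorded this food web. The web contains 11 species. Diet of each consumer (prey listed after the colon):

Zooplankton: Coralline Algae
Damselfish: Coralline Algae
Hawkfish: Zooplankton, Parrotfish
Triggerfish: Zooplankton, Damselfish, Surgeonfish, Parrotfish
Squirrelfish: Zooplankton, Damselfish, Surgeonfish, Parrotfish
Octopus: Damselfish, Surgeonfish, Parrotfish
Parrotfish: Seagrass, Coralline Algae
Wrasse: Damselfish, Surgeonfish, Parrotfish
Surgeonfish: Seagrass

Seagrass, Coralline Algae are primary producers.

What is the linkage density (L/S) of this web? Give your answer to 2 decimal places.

L/S = 1.91

There are L = 21 links among S = 11 species.
L/S = 21/11 = 1.9091 ≈ 1.91.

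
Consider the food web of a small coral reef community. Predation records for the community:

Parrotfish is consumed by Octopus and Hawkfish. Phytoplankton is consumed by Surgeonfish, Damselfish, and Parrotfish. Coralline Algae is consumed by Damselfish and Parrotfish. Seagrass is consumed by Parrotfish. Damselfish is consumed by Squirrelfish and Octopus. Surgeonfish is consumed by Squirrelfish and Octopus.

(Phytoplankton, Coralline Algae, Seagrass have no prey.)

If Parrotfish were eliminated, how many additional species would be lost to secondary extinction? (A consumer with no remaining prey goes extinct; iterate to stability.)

Remove Parrotfish.
Round 1: Hawkfish (all prey gone) → extinct.
No further losses. Total secondary extinctions: 1.

1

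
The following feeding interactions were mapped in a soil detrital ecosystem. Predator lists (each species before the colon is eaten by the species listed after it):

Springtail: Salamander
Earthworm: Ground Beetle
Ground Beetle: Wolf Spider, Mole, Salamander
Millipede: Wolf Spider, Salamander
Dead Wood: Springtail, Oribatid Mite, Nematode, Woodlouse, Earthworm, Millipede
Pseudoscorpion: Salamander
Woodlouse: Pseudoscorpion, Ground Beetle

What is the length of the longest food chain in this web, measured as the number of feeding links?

3 links

One longest chain: Dead Wood → Woodlouse → Ground Beetle → Wolf Spider.
It has 4 species and 3 links.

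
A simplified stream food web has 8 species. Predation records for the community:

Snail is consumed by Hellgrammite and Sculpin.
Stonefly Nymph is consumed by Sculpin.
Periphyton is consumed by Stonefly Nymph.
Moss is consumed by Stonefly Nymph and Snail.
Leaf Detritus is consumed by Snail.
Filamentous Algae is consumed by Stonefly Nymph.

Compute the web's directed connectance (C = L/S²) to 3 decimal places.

The web has S = 8 species and L = 8 feeding links.
C = L / S² = 8 / 64 = 0.1250 ≈ 0.125.

C = 0.125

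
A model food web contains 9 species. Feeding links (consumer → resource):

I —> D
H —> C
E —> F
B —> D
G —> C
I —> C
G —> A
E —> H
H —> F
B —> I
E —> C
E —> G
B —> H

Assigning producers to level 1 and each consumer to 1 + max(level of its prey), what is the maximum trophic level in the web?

Producers (level 1): D, F, A, C.
F → H → E gives E level 3.
No species has a prey at level 3, so no species reaches level 4.

3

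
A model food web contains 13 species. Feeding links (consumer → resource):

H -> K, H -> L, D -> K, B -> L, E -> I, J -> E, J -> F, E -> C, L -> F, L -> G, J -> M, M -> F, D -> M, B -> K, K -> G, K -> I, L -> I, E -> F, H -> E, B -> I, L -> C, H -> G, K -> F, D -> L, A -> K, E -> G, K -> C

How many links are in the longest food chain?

One longest chain: G → E → J.
It has 3 species and 2 links.

2 links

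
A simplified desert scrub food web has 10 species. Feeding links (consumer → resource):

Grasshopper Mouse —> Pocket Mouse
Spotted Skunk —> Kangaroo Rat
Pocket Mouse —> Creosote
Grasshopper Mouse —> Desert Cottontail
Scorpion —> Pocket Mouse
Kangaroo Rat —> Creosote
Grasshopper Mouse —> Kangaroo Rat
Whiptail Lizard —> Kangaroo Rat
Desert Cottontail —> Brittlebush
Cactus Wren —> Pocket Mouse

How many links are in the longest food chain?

One longest chain: Creosote → Pocket Mouse → Scorpion.
It has 3 species and 2 links.

2 links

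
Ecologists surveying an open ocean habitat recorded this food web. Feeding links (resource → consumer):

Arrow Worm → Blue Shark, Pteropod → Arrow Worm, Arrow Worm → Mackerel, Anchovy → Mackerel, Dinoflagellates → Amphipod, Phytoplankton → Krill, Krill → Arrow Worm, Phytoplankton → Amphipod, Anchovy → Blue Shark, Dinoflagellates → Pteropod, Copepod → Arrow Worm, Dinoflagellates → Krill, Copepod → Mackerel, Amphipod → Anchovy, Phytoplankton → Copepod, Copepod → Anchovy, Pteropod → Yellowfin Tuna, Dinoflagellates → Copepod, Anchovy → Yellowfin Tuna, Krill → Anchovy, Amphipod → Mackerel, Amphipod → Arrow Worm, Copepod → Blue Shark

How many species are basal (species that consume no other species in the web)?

Basal species (no prey listed): Dinoflagellates, Phytoplankton.
Count: 2.

2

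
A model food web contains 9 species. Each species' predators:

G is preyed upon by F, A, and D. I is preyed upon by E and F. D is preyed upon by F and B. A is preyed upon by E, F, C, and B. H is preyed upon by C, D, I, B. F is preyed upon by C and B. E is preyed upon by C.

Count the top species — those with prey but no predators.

2

Top species (has prey, but nothing eats it): C, B.
Count: 2.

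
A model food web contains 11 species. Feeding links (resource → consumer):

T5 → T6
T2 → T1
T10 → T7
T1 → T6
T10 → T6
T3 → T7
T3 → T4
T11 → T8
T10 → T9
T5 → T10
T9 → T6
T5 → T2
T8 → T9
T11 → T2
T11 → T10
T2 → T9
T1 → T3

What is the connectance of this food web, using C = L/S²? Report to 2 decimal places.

The web has S = 11 species and L = 17 feeding links.
C = L / S² = 17 / 121 = 0.1405 ≈ 0.14.

C = 0.14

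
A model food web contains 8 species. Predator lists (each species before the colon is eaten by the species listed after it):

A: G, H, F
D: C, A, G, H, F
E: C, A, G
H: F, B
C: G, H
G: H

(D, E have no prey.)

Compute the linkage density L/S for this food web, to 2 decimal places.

There are L = 16 links among S = 8 species.
L/S = 16/8 = 2.0000 ≈ 2.00.

L/S = 2.00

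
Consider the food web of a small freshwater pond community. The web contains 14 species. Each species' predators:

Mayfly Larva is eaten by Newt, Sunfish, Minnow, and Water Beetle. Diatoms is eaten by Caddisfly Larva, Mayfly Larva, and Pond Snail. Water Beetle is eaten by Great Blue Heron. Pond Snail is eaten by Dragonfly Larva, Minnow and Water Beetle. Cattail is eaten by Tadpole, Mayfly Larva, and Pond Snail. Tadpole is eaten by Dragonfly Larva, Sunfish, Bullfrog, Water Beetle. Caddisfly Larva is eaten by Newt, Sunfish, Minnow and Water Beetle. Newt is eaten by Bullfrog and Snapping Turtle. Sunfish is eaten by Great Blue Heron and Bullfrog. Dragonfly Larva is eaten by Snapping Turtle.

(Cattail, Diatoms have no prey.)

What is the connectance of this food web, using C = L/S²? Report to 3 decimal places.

The web has S = 14 species and L = 27 feeding links.
C = L / S² = 27 / 196 = 0.1378 ≈ 0.138.

C = 0.138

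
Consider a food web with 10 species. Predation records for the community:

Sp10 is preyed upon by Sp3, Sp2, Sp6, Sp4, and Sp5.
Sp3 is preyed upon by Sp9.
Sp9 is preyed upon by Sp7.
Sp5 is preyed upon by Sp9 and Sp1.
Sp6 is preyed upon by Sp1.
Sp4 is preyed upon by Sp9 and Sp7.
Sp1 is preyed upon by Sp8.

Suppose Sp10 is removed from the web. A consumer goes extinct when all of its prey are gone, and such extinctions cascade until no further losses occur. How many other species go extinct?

9

Remove Sp10.
Round 1: Sp5 (all prey gone), Sp3 (all prey gone), Sp6 (all prey gone), Sp4 (all prey gone), Sp2 (all prey gone) → extinct.
Round 2: Sp1 (all prey gone), Sp9 (all prey gone) → extinct.
Round 3: Sp8 (all prey gone), Sp7 (all prey gone) → extinct.
No further losses. Total secondary extinctions: 9.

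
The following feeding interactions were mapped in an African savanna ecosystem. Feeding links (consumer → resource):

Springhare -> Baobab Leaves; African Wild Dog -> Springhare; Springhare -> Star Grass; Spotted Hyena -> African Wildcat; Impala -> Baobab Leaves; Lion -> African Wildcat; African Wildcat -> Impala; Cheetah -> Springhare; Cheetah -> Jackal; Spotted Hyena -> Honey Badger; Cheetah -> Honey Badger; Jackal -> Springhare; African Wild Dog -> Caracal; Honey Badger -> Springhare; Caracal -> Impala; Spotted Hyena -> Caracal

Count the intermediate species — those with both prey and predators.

6

Intermediate species (has both prey and predators): Springhare, Impala, Caracal, African Wildcat, Honey Badger, Jackal.
Count: 6.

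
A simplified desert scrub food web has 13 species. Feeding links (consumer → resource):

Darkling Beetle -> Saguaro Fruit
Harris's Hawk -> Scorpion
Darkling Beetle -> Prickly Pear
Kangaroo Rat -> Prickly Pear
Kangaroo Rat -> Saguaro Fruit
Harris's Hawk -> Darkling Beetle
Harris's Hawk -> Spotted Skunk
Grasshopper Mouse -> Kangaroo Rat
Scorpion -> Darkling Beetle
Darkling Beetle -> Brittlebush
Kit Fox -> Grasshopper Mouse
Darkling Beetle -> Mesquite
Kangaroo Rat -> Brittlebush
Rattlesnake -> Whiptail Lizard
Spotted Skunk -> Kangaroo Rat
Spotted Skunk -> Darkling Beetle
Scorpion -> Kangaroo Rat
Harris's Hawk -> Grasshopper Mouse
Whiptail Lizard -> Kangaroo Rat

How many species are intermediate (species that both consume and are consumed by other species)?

6

Intermediate species (has both prey and predators): Kangaroo Rat, Darkling Beetle, Spotted Skunk, Grasshopper Mouse, Scorpion, Whiptail Lizard.
Count: 6.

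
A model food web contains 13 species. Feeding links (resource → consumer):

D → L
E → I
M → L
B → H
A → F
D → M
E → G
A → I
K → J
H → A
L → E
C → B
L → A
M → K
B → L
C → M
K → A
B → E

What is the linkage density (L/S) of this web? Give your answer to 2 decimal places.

L/S = 1.38

There are L = 18 links among S = 13 species.
L/S = 18/13 = 1.3846 ≈ 1.38.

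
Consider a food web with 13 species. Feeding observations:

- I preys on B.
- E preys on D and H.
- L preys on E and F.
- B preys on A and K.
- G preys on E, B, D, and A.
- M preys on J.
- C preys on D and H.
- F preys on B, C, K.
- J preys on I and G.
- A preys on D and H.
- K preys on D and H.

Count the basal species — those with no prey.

2

Basal species (no prey listed): H, D.
Count: 2.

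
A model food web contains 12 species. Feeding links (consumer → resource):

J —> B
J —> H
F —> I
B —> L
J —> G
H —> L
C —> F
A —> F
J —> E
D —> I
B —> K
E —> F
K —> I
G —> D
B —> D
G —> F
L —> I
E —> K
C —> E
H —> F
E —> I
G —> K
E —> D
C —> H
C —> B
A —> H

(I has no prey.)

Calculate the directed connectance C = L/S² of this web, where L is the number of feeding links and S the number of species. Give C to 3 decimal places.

The web has S = 12 species and L = 26 feeding links.
C = L / S² = 26 / 144 = 0.1806 ≈ 0.181.

C = 0.181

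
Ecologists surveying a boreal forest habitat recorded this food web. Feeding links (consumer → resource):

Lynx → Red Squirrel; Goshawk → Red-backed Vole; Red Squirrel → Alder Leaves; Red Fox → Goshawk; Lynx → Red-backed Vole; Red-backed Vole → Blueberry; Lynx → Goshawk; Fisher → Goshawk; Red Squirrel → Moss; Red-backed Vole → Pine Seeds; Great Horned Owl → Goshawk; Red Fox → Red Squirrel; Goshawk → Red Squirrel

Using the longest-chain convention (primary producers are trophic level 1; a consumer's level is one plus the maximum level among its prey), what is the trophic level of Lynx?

Trophic level 4

Pine Seeds is a producer → level 1.
Red-backed Vole eats Pine Seeds (level 1); other prey at levels: Blueberry 1 → level 2.
Goshawk eats Red-backed Vole (level 2); other prey at levels: Red Squirrel 2 → level 3.
Lynx eats Goshawk (level 3); other prey at levels: Red-backed Vole 2, Red Squirrel 2 → level 4.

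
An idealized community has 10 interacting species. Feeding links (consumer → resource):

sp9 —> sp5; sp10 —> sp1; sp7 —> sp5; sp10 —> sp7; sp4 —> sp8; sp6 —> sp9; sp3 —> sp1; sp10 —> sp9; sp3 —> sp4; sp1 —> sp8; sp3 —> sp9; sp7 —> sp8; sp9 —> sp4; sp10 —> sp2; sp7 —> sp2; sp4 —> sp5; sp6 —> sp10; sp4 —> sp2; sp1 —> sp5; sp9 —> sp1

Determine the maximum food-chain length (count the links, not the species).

One longest chain: sp5 → sp1 → sp9 → sp10 → sp6.
It has 5 species and 4 links.

4 links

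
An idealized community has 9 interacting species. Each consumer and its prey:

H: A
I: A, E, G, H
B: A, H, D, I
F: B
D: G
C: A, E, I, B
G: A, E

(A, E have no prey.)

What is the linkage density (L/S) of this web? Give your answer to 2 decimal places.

L/S = 1.89

There are L = 17 links among S = 9 species.
L/S = 17/9 = 1.8889 ≈ 1.89.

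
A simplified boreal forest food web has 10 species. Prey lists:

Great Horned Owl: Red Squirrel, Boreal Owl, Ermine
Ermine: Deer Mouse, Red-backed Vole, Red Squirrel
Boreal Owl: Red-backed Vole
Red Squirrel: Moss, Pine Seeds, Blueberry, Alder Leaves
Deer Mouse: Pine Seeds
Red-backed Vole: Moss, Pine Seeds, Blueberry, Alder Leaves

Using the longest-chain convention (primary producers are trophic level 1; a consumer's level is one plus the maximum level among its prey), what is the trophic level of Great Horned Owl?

Pine Seeds is a producer → level 1.
Deer Mouse eats Pine Seeds → level 2.
Ermine eats Deer Mouse (level 2); other prey at levels: Red-backed Vole 2, Red Squirrel 2 → level 3.
Great Horned Owl eats Ermine (level 3); other prey at levels: Red Squirrel 2, Boreal Owl 3 → level 4.

Trophic level 4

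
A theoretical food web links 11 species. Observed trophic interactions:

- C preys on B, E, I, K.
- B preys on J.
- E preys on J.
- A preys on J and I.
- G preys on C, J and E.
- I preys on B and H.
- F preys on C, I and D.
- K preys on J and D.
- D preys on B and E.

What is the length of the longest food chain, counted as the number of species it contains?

6 species

One longest chain: J → B → D → K → C → F.
It has 6 species and 5 links.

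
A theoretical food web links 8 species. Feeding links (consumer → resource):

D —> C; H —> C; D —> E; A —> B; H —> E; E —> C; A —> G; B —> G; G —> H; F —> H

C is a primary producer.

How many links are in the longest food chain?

One longest chain: C → E → H → G → B → A.
It has 6 species and 5 links.

5 links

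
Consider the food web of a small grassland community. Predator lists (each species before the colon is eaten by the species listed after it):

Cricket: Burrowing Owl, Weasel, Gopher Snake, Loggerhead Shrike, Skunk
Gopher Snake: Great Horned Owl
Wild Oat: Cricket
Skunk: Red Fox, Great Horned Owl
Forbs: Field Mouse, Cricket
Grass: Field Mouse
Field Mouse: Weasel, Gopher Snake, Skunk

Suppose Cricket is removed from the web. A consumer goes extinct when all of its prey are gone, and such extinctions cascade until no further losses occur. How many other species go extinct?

2

Remove Cricket.
Round 1: Burrowing Owl (all prey gone), Loggerhead Shrike (all prey gone) → extinct.
No further losses. Total secondary extinctions: 2.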